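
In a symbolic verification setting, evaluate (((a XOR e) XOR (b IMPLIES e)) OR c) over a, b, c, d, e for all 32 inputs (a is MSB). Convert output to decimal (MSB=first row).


Formula: (((a XOR e) XOR (b IMPLIES e)) OR c) over a, b, c, d, e (32 rows)
Evaluate each row (bits = a,b,c,d,e, MSB first):
  row 0 [00000]: (((0 XOR 0) XOR (0 IMPLIES 0)) OR 0) -> 1
  row 1 [00001]: (((0 XOR 1) XOR (0 IMPLIES 1)) OR 0) -> 0
  row 2 [00010]: (((0 XOR 0) XOR (0 IMPLIES 0)) OR 0) -> 1
  row 3 [00011]: (((0 XOR 1) XOR (0 IMPLIES 1)) OR 0) -> 0
  row 4 [00100]: (((0 XOR 0) XOR (0 IMPLIES 0)) OR 1) -> 1
  row 5 [00101]: (((0 XOR 1) XOR (0 IMPLIES 1)) OR 1) -> 1
  row 6 [00110]: (((0 XOR 0) XOR (0 IMPLIES 0)) OR 1) -> 1
  row 7 [00111]: (((0 XOR 1) XOR (0 IMPLIES 1)) OR 1) -> 1
  row 8 [01000]: (((0 XOR 0) XOR (1 IMPLIES 0)) OR 0) -> 0
  row 9 [01001]: (((0 XOR 1) XOR (1 IMPLIES 1)) OR 0) -> 0
  row 10 [01010]: (((0 XOR 0) XOR (1 IMPLIES 0)) OR 0) -> 0
  row 11 [01011]: (((0 XOR 1) XOR (1 IMPLIES 1)) OR 0) -> 0
  row 12 [01100]: (((0 XOR 0) XOR (1 IMPLIES 0)) OR 1) -> 1
  row 13 [01101]: (((0 XOR 1) XOR (1 IMPLIES 1)) OR 1) -> 1
  row 14 [01110]: (((0 XOR 0) XOR (1 IMPLIES 0)) OR 1) -> 1
  row 15 [01111]: (((0 XOR 1) XOR (1 IMPLIES 1)) OR 1) -> 1
  row 16 [10000]: (((1 XOR 0) XOR (0 IMPLIES 0)) OR 0) -> 0
  row 17 [10001]: (((1 XOR 1) XOR (0 IMPLIES 1)) OR 0) -> 1
  row 18 [10010]: (((1 XOR 0) XOR (0 IMPLIES 0)) OR 0) -> 0
  row 19 [10011]: (((1 XOR 1) XOR (0 IMPLIES 1)) OR 0) -> 1
  row 20 [10100]: (((1 XOR 0) XOR (0 IMPLIES 0)) OR 1) -> 1
  row 21 [10101]: (((1 XOR 1) XOR (0 IMPLIES 1)) OR 1) -> 1
  row 22 [10110]: (((1 XOR 0) XOR (0 IMPLIES 0)) OR 1) -> 1
  row 23 [10111]: (((1 XOR 1) XOR (0 IMPLIES 1)) OR 1) -> 1
  row 24 [11000]: (((1 XOR 0) XOR (1 IMPLIES 0)) OR 0) -> 1
  row 25 [11001]: (((1 XOR 1) XOR (1 IMPLIES 1)) OR 0) -> 1
  row 26 [11010]: (((1 XOR 0) XOR (1 IMPLIES 0)) OR 0) -> 1
  row 27 [11011]: (((1 XOR 1) XOR (1 IMPLIES 1)) OR 0) -> 1
  row 28 [11100]: (((1 XOR 0) XOR (1 IMPLIES 0)) OR 1) -> 1
  row 29 [11101]: (((1 XOR 1) XOR (1 IMPLIES 1)) OR 1) -> 1
  row 30 [11110]: (((1 XOR 0) XOR (1 IMPLIES 0)) OR 1) -> 1
  row 31 [11111]: (((1 XOR 1) XOR (1 IMPLIES 1)) OR 1) -> 1
Full result column, 4 rows per line (a,b,c fixed per line; d,e runs 00..11 left to right):
  rows 0-3 [a,b,c=000]: 1010  = hex A
  rows 4-7 [a,b,c=001]: 1111  = hex F
  rows 8-11 [a,b,c=010]: 0000  = hex 0
  rows 12-15 [a,b,c=011]: 1111  = hex F
  rows 16-19 [a,b,c=100]: 0101  = hex 5
  rows 20-23 [a,b,c=101]: 1111  = hex F
  rows 24-27 [a,b,c=110]: 1111  = hex F
  rows 28-31 [a,b,c=111]: 1111  = hex F
Output column (row 0 .. row 31) = 10101111000011110101111111111111
Output column grouped in 4s = 1010 1111 0000 1111 0101 1111 1111 1111 = 0xAF0F5FFF
Convert to decimal digit by digit (value = value*16 + digit):
  A -> 10
  10*16 + 15 (F) = 175
  175*16 + 0 = 2800
  2800*16 + 15 (F) = 44815
  44815*16 + 5 = 717045
  717045*16 + 15 (F) = 11472735
  11472735*16 + 15 (F) = 183563775
  183563775*16 + 15 (F) = 2937020415
Decimal = 2937020415

2937020415


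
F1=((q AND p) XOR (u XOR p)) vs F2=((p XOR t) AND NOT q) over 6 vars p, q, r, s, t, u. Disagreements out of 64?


F1 = ((q AND p) XOR (u XOR p))
F2 = ((p XOR t) AND NOT q)
Evaluate both on each of 64 rows (bits = p,q,r,s,t,u):
  row 0 [000000]: F1=0 F2=0 -> 0
  row 1 [000001]: F1=1 F2=0 (differ) -> 1
  row 2 [000010]: F1=0 F2=1 (differ) -> 1
  row 3 [000011]: F1=1 F2=1 -> 0
  row 4 [000100]: F1=0 F2=0 -> 0
  (every remaining row is evaluated the same way; all 64 results are listed next)
Full result column, 8 rows per line (p,q,r fixed per line; s,t,u runs 000..111 left to right):
  rows 0-7 [p,q,r=000]: 01100110  (ones: 4)
  rows 8-15 [p,q,r=001]: 01100110  (ones: 4)
  rows 16-23 [p,q,r=010]: 01010101  (ones: 4)
  rows 24-31 [p,q,r=011]: 01010101  (ones: 4)
  rows 32-39 [p,q,r=100]: 01100110  (ones: 4)
  rows 40-47 [p,q,r=101]: 01100110  (ones: 4)
  rows 48-55 [p,q,r=110]: 01010101  (ones: 4)
  rows 56-63 [p,q,r=111]: 01010101  (ones: 4)
Disagreements = 4+4+4+4+4+4+4+4 = 32

32


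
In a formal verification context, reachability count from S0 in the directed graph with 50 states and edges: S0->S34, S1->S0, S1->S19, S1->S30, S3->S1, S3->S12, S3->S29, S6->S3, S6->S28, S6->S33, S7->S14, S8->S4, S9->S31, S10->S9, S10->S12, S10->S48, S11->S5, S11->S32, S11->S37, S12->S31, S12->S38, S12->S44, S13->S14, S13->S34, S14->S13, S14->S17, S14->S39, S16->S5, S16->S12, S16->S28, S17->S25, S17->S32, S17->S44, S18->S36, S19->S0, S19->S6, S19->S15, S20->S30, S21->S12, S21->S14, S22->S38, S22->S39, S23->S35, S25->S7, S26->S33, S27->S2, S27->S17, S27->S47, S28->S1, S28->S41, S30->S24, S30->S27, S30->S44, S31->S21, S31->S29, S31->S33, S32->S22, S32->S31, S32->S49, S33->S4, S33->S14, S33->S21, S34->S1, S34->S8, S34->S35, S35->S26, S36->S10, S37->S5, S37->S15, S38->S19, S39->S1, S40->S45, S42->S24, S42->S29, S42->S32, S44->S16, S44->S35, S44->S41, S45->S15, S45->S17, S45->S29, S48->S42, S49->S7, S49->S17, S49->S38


BFS from S0:
  layer 0: {S0}
  layer 1: {S34}
  layer 2: {S1, S8, S35}
  layer 3: {S4, S19, S26, S30}
  layer 4: {S6, S15, S24, S27, S33, S44}
  layer 5: {S2, S3, S14, S16, S17, S21, S28, S41, S47}
  layer 6: {S5, S12, S13, S25, S29, S32, S39}
  layer 7: {S7, S22, S31, S38, S49}
Reachable set: {S0, S1, S2, S3, S4, S5, S6, S7, S8, S12, S13, S14, S15, S16, S17, S19, S21, S22, S24, S25, S26, S27, S28, S29, S30, S31, S32, S33, S34, S35, S38, S39, S41, S44, S47, S49}
Count = 36

36


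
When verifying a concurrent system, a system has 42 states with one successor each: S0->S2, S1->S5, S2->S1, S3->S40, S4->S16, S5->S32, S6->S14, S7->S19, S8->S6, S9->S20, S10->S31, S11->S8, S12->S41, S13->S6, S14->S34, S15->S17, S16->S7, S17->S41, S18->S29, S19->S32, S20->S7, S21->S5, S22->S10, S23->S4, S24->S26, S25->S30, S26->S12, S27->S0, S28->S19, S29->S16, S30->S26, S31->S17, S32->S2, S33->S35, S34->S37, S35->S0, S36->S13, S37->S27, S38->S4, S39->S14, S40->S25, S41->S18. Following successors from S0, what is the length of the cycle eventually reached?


Trace from S0 until a state repeats:
  S0 -> S2 -> S1 -> S5 -> S32 -> S2
S2 first seen at step 1, revisited at step 5.
Cycle length = 5 - 1 = 4

4


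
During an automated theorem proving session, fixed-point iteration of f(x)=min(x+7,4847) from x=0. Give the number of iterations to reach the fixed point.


Step 1: x=0, cap=4847, increment=7
Step 2: x grows by 7 each step until capped at 4847; fixed point is x=4847
Step 3: iterations = ceil(4847/7) = 693

693


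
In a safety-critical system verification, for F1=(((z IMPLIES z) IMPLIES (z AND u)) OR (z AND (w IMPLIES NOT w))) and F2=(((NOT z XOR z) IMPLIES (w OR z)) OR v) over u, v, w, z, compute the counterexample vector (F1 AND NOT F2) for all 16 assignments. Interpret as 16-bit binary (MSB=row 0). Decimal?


F1 = (((z IMPLIES z) IMPLIES (z AND u)) OR (z AND (w IMPLIES NOT w)))
F2 = (((NOT z XOR z) IMPLIES (w OR z)) OR v)
Counterexample to F1=>F2 is where F1=1 and F2=0.
Evaluate each row (bits = u,v,w,z, MSB first):
  row 0 [0000]: F1=0 F2=0 -> F1&~F2 -> 0
  row 1 [0001]: F1=1 F2=1 -> F1&~F2 -> 0
  row 2 [0010]: F1=0 F2=1 -> F1&~F2 -> 0
  row 3 [0011]: F1=0 F2=1 -> F1&~F2 -> 0
  row 4 [0100]: F1=0 F2=1 -> F1&~F2 -> 0
  row 5 [0101]: F1=1 F2=1 -> F1&~F2 -> 0
  row 6 [0110]: F1=0 F2=1 -> F1&~F2 -> 0
  row 7 [0111]: F1=0 F2=1 -> F1&~F2 -> 0
  row 8 [1000]: F1=0 F2=0 -> F1&~F2 -> 0
  row 9 [1001]: F1=1 F2=1 -> F1&~F2 -> 0
  row 10 [1010]: F1=0 F2=1 -> F1&~F2 -> 0
  row 11 [1011]: F1=1 F2=1 -> F1&~F2 -> 0
  row 12 [1100]: F1=0 F2=1 -> F1&~F2 -> 0
  row 13 [1101]: F1=1 F2=1 -> F1&~F2 -> 0
  row 14 [1110]: F1=0 F2=1 -> F1&~F2 -> 0
  row 15 [1111]: F1=1 F2=1 -> F1&~F2 -> 0
Full result column, 4 rows per line (u,v fixed per line; w,z runs 00..11 left to right):
  rows 0-3 [u,v=00]: 0000  = hex 0
  rows 4-7 [u,v=01]: 0000  = hex 0
  rows 8-11 [u,v=10]: 0000  = hex 0
  rows 12-15 [u,v=11]: 0000  = hex 0
Counterexample vector (row 0 .. row 15) = 0000000000000000
Output column grouped in 4s = 0000 0000 0000 0000 = 0x0000
Convert to decimal digit by digit (value = value*16 + digit):
  0 -> 0
  0*16 + 0 = 0
  0*16 + 0 = 0
  0*16 + 0 = 0
Decimal = 0

0


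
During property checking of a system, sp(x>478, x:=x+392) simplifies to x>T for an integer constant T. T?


Formula: sp(P, x:=E) = exists old_x. (x = E[old_x/x]) AND P[old_x/x] (old_x is the value of x before the assignment; eliminate old_x by solving x = E[old_x/x] for old_x)
Step 1: Precondition P: x>478, i.e. old_x > 478
Step 2: Assignment gives x = old_x + 392, so old_x = x - 392
Step 3: Substitute into P: x - 392 > 478
Step 4: Simplify: x > 478+392 = 870

870


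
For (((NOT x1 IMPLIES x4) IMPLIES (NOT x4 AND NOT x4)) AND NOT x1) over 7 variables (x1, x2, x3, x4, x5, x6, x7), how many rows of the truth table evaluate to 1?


Formula: (((NOT x1 IMPLIES x4) IMPLIES (NOT x4 AND NOT x4)) AND NOT x1) over 7 vars (128 rows)
Evaluate each row (x1, x2, x3, x4, x5, x6, x7 as bits, MSB first):
  row 0 [0000000]: (((NOT 0 IMPLIES 0) IMPLIES (NOT 0 AND NOT 0)) AND NOT 0) -> 1
  row 1 [0000001]: (((NOT 0 IMPLIES 0) IMPLIES (NOT 0 AND NOT 0)) AND NOT 0) -> 1
  row 2 [0000010]: (((NOT 0 IMPLIES 0) IMPLIES (NOT 0 AND NOT 0)) AND NOT 0) -> 1
  row 3 [0000011]: (((NOT 0 IMPLIES 0) IMPLIES (NOT 0 AND NOT 0)) AND NOT 0) -> 1
  row 4 [0000100]: (((NOT 0 IMPLIES 0) IMPLIES (NOT 0 AND NOT 0)) AND NOT 0) -> 1
  (every remaining row is evaluated the same way; all 128 results are listed next)
Full result column, 8 rows per line (x1,x2,x3,x4 fixed per line; x5,x6,x7 runs 000..111 left to right):
  rows 0-7 [x1,x2,x3,x4=0000]: 11111111  (ones: 8)
  rows 8-15 [x1,x2,x3,x4=0001]: 00000000  (ones: 0)
  rows 16-23 [x1,x2,x3,x4=0010]: 11111111  (ones: 8)
  rows 24-31 [x1,x2,x3,x4=0011]: 00000000  (ones: 0)
  rows 32-39 [x1,x2,x3,x4=0100]: 11111111  (ones: 8)
  rows 40-47 [x1,x2,x3,x4=0101]: 00000000  (ones: 0)
  rows 48-55 [x1,x2,x3,x4=0110]: 11111111  (ones: 8)
  rows 56-63 [x1,x2,x3,x4=0111]: 00000000  (ones: 0)
  rows 64-71 [x1,x2,x3,x4=1000]: 00000000  (ones: 0)
  rows 72-79 [x1,x2,x3,x4=1001]: 00000000  (ones: 0)
  rows 80-87 [x1,x2,x3,x4=1010]: 00000000  (ones: 0)
  rows 88-95 [x1,x2,x3,x4=1011]: 00000000  (ones: 0)
  rows 96-103 [x1,x2,x3,x4=1100]: 00000000  (ones: 0)
  rows 104-111 [x1,x2,x3,x4=1101]: 00000000  (ones: 0)
  rows 112-119 [x1,x2,x3,x4=1110]: 00000000  (ones: 0)
  rows 120-127 [x1,x2,x3,x4=1111]: 00000000  (ones: 0)
Count of 1-rows = 8+0+8+0+8+0+8+0+0+0+0+0+0+0+0+0 = 32

32


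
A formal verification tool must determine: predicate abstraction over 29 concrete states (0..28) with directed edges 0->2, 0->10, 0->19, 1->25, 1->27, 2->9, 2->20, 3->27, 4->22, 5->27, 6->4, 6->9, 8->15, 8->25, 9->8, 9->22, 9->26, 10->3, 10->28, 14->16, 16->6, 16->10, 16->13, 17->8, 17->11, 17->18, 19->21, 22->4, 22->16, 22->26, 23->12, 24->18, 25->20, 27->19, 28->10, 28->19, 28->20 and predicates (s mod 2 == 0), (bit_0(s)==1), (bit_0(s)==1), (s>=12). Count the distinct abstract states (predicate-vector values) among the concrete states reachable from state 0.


BFS from 0:
Concrete reachable: {0, 2, 3, 4, 6, 8, 9, 10, 13, 15, 16, 19, 20, 21, 22, 25, 26, 27, 28}
Abstract via predicates (s mod 2 == 0), (bit_0(s)==1), (bit_0(s)==1), (s>=12):
  (0,1,1,0) <- {3, 9}
  (0,1,1,1) <- {13, 15, 19, 21, 25, 27}
  (1,0,0,0) <- {0, 2, 4, 6, 8, 10}
  (1,0,0,1) <- {16, 20, 22, 26, 28}
Distinct abstract states = 4

4


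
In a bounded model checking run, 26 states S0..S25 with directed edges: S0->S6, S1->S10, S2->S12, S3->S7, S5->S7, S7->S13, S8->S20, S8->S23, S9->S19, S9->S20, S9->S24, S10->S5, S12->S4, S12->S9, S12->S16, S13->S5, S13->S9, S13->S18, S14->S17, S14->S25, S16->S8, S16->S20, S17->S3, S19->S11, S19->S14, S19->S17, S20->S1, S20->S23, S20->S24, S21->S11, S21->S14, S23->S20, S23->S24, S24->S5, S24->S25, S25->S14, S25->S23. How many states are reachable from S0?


BFS from S0:
  layer 0: {S0}
  layer 1: {S6}
Reachable set: {S0, S6}
Count = 2

2


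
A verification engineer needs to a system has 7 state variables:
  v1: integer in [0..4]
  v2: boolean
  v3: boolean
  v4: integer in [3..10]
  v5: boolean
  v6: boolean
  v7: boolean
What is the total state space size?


State space = product of domain sizes of all variables.
Domain sizes:
  v1 (integer in [0..4]): 5
  v2 (boolean): 2
  v3 (boolean): 2
  v4 (integer in [3..10]): 8
  v5 (boolean): 2
  v6 (boolean): 2
  v7 (boolean): 2
Product = 5 * 2 * 2 * 8 * 2 * 2 * 2 = 1280

1280


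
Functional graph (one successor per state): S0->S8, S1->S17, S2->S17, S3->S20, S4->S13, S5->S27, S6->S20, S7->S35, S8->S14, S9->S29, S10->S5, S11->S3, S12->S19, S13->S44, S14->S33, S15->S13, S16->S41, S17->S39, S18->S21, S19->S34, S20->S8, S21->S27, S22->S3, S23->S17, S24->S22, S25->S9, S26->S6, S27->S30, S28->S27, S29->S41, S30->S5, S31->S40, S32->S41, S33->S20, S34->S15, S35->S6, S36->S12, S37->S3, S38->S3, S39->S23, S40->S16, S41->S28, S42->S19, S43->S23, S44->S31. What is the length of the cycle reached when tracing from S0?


Trace from S0 until a state repeats:
  S0 -> S8 -> S14 -> S33 -> S20 -> S8
S8 first seen at step 1, revisited at step 5.
Cycle length = 5 - 1 = 4

4


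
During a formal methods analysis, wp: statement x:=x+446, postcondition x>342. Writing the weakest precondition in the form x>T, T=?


Formula: wp(x:=E, P) = P[E/x] (substitute E for x in postcondition)
Step 1: Postcondition: x>342
Step 2: Substitute x+446 for x: x+446>342
Step 3: Solve for x: x > 342-446 = -104

-104


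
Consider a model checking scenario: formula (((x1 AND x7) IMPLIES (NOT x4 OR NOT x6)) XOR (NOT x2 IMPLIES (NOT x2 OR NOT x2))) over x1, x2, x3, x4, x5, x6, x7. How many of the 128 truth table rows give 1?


Formula: (((x1 AND x7) IMPLIES (NOT x4 OR NOT x6)) XOR (NOT x2 IMPLIES (NOT x2 OR NOT x2))) over 7 vars (128 rows)
Evaluate each row (x1, x2, x3, x4, x5, x6, x7 as bits, MSB first):
  row 0 [0000000]: (((0 AND 0) IMPLIES (NOT 0 OR NOT 0)) XOR (NOT 0 IMPLIES (NOT 0 OR NOT 0))) -> 0
  row 1 [0000001]: (((0 AND 1) IMPLIES (NOT 0 OR NOT 0)) XOR (NOT 0 IMPLIES (NOT 0 OR NOT 0))) -> 0
  row 2 [0000010]: (((0 AND 0) IMPLIES (NOT 0 OR NOT 1)) XOR (NOT 0 IMPLIES (NOT 0 OR NOT 0))) -> 0
  row 3 [0000011]: (((0 AND 1) IMPLIES (NOT 0 OR NOT 1)) XOR (NOT 0 IMPLIES (NOT 0 OR NOT 0))) -> 0
  row 4 [0000100]: (((0 AND 0) IMPLIES (NOT 0 OR NOT 0)) XOR (NOT 0 IMPLIES (NOT 0 OR NOT 0))) -> 0
  (every remaining row is evaluated the same way; all 128 results are listed next)
Full result column, 8 rows per line (x1,x2,x3,x4 fixed per line; x5,x6,x7 runs 000..111 left to right):
  rows 0-7 [x1,x2,x3,x4=0000]: 00000000  (ones: 0)
  rows 8-15 [x1,x2,x3,x4=0001]: 00000000  (ones: 0)
  rows 16-23 [x1,x2,x3,x4=0010]: 00000000  (ones: 0)
  rows 24-31 [x1,x2,x3,x4=0011]: 00000000  (ones: 0)
  rows 32-39 [x1,x2,x3,x4=0100]: 00000000  (ones: 0)
  rows 40-47 [x1,x2,x3,x4=0101]: 00000000  (ones: 0)
  rows 48-55 [x1,x2,x3,x4=0110]: 00000000  (ones: 0)
  rows 56-63 [x1,x2,x3,x4=0111]: 00000000  (ones: 0)
  rows 64-71 [x1,x2,x3,x4=1000]: 00000000  (ones: 0)
  rows 72-79 [x1,x2,x3,x4=1001]: 00010001  (ones: 2)
  rows 80-87 [x1,x2,x3,x4=1010]: 00000000  (ones: 0)
  rows 88-95 [x1,x2,x3,x4=1011]: 00010001  (ones: 2)
  rows 96-103 [x1,x2,x3,x4=1100]: 00000000  (ones: 0)
  rows 104-111 [x1,x2,x3,x4=1101]: 00010001  (ones: 2)
  rows 112-119 [x1,x2,x3,x4=1110]: 00000000  (ones: 0)
  rows 120-127 [x1,x2,x3,x4=1111]: 00010001  (ones: 2)
Count of 1-rows = 0+0+0+0+0+0+0+0+0+2+0+2+0+2+0+2 = 8

8


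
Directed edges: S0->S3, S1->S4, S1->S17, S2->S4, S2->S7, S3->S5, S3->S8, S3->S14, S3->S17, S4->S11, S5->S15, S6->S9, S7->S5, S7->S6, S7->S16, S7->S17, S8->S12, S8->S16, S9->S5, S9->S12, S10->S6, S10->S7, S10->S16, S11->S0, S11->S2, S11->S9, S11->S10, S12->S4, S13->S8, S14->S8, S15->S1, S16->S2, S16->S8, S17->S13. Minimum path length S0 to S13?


BFS layer-by-layer from S0:
  dist 0: {S0}
  dist 1: {S3}
  dist 2: {S5, S8, S14, S17}
  dist 3: {S12, S13, S15, S16}
  -> S13 reached at distance 3
Shortest path length = 3

3


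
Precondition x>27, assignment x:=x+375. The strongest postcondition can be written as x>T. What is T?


Formula: sp(P, x:=E) = exists old_x. (x = E[old_x/x]) AND P[old_x/x] (old_x is the value of x before the assignment; eliminate old_x by solving x = E[old_x/x] for old_x)
Step 1: Precondition P: x>27, i.e. old_x > 27
Step 2: Assignment gives x = old_x + 375, so old_x = x - 375
Step 3: Substitute into P: x - 375 > 27
Step 4: Simplify: x > 27+375 = 402

402


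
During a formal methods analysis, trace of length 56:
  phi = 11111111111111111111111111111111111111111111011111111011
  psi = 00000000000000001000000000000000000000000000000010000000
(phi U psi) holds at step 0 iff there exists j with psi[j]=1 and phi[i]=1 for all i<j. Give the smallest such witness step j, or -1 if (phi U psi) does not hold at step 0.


(phi U psi) at 0: need smallest j with psi[j]=1 and phi[i]=1 for all i in [0,j).
Scan from step 0:
  step 0: phi=1, psi=0 -> continue
  step 1: phi=1, psi=0 -> continue
  step 2: phi=1, psi=0 -> continue
  step 3: phi=1, psi=0 -> continue
  step 16: psi=1 and phi held for [0,16) -> witness found
Witness step = 16

16


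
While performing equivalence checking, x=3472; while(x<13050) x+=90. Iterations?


Step 1: x goes from 3472 toward 13050 by 90; the body runs while x<13050, so iterations = ceil((bound-start)/step)
Step 2: Distance=9578
Step 3: ceil(9578/90)=107

107


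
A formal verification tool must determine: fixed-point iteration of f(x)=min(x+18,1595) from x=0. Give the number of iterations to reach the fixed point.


Step 1: x=0, cap=1595, increment=18
Step 2: x grows by 18 each step until capped at 1595; fixed point is x=1595
Step 3: iterations = ceil(1595/18) = 89

89


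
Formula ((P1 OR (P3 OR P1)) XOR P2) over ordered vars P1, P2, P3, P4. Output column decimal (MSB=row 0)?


Formula: ((P1 OR (P3 OR P1)) XOR P2) over P1, P2, P3, P4 (16 rows)
Evaluate each row (bits = P1,P2,P3,P4, MSB first):
  row 0 [0000]: ((0 OR (0 OR 0)) XOR 0) -> 0
  row 1 [0001]: ((0 OR (0 OR 0)) XOR 0) -> 0
  row 2 [0010]: ((0 OR (1 OR 0)) XOR 0) -> 1
  row 3 [0011]: ((0 OR (1 OR 0)) XOR 0) -> 1
  row 4 [0100]: ((0 OR (0 OR 0)) XOR 1) -> 1
  row 5 [0101]: ((0 OR (0 OR 0)) XOR 1) -> 1
  row 6 [0110]: ((0 OR (1 OR 0)) XOR 1) -> 0
  row 7 [0111]: ((0 OR (1 OR 0)) XOR 1) -> 0
  row 8 [1000]: ((1 OR (0 OR 1)) XOR 0) -> 1
  row 9 [1001]: ((1 OR (0 OR 1)) XOR 0) -> 1
  row 10 [1010]: ((1 OR (1 OR 1)) XOR 0) -> 1
  row 11 [1011]: ((1 OR (1 OR 1)) XOR 0) -> 1
  row 12 [1100]: ((1 OR (0 OR 1)) XOR 1) -> 0
  row 13 [1101]: ((1 OR (0 OR 1)) XOR 1) -> 0
  row 14 [1110]: ((1 OR (1 OR 1)) XOR 1) -> 0
  row 15 [1111]: ((1 OR (1 OR 1)) XOR 1) -> 0
Full result column, 4 rows per line (P1,P2 fixed per line; P3,P4 runs 00..11 left to right):
  rows 0-3 [P1,P2=00]: 0011  = hex 3
  rows 4-7 [P1,P2=01]: 1100  = hex C
  rows 8-11 [P1,P2=10]: 1111  = hex F
  rows 12-15 [P1,P2=11]: 0000  = hex 0
Output column (row 0 .. row 15) = 0011110011110000
Output column grouped in 4s = 0011 1100 1111 0000 = 0x3CF0
Convert to decimal digit by digit (value = value*16 + digit):
  3 -> 3
  3*16 + 12 (C) = 60
  60*16 + 15 (F) = 975
  975*16 + 0 = 15600
Decimal = 15600

15600


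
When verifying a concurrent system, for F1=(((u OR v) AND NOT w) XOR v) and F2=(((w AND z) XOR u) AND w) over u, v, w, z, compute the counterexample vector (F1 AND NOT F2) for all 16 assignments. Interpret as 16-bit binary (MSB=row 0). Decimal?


F1 = (((u OR v) AND NOT w) XOR v)
F2 = (((w AND z) XOR u) AND w)
Counterexample to F1=>F2 is where F1=1 and F2=0.
Evaluate each row (bits = u,v,w,z, MSB first):
  row 0 [0000]: F1=0 F2=0 -> F1&~F2 -> 0
  row 1 [0001]: F1=0 F2=0 -> F1&~F2 -> 0
  row 2 [0010]: F1=0 F2=0 -> F1&~F2 -> 0
  row 3 [0011]: F1=0 F2=1 -> F1&~F2 -> 0
  row 4 [0100]: F1=0 F2=0 -> F1&~F2 -> 0
  row 5 [0101]: F1=0 F2=0 -> F1&~F2 -> 0
  row 6 [0110]: F1=1 F2=0 -> F1&~F2 -> 1
  row 7 [0111]: F1=1 F2=1 -> F1&~F2 -> 0
  row 8 [1000]: F1=1 F2=0 -> F1&~F2 -> 1
  row 9 [1001]: F1=1 F2=0 -> F1&~F2 -> 1
  row 10 [1010]: F1=0 F2=1 -> F1&~F2 -> 0
  row 11 [1011]: F1=0 F2=0 -> F1&~F2 -> 0
  row 12 [1100]: F1=0 F2=0 -> F1&~F2 -> 0
  row 13 [1101]: F1=0 F2=0 -> F1&~F2 -> 0
  row 14 [1110]: F1=1 F2=1 -> F1&~F2 -> 0
  row 15 [1111]: F1=1 F2=0 -> F1&~F2 -> 1
Full result column, 4 rows per line (u,v fixed per line; w,z runs 00..11 left to right):
  rows 0-3 [u,v=00]: 0000  = hex 0
  rows 4-7 [u,v=01]: 0010  = hex 2
  rows 8-11 [u,v=10]: 1100  = hex C
  rows 12-15 [u,v=11]: 0001  = hex 1
Counterexample vector (row 0 .. row 15) = 0000001011000001
Output column grouped in 4s = 0000 0010 1100 0001 = 0x02C1
Convert to decimal digit by digit (value = value*16 + digit):
  0 -> 0
  0*16 + 2 = 2
  2*16 + 12 (C) = 44
  44*16 + 1 = 705
Decimal = 705

705


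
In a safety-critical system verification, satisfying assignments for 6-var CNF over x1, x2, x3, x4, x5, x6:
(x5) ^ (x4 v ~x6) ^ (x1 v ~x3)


CNF with 3 clauses over 6 vars (64 assignments).
An assignment satisfies CNF iff every clause has >=1 true literal.
Check each row (bits = x1,x2,x3,x4,x5,x6; clause T/F shown):
  row 0 [000000]: clauses=FTT -> 0
  row 1 [000001]: clauses=FFT -> 0
  row 2 [000010]: clauses=TTT -> 1
  row 3 [000011]: clauses=TFT -> 0
  row 4 [000100]: clauses=FTT -> 0
  (every remaining row is evaluated the same way; all 64 results are listed next)
Full result column, 8 rows per line (x1,x2,x3 fixed per line; x4,x5,x6 runs 000..111 left to right):
  rows 0-7 [x1,x2,x3=000]: 00100011  (ones: 3)
  rows 8-15 [x1,x2,x3=001]: 00000000  (ones: 0)
  rows 16-23 [x1,x2,x3=010]: 00100011  (ones: 3)
  rows 24-31 [x1,x2,x3=011]: 00000000  (ones: 0)
  rows 32-39 [x1,x2,x3=100]: 00100011  (ones: 3)
  rows 40-47 [x1,x2,x3=101]: 00100011  (ones: 3)
  rows 48-55 [x1,x2,x3=110]: 00100011  (ones: 3)
  rows 56-63 [x1,x2,x3=111]: 00100011  (ones: 3)
Satisfying assignments = 3+0+3+0+3+3+3+3 = 18

18


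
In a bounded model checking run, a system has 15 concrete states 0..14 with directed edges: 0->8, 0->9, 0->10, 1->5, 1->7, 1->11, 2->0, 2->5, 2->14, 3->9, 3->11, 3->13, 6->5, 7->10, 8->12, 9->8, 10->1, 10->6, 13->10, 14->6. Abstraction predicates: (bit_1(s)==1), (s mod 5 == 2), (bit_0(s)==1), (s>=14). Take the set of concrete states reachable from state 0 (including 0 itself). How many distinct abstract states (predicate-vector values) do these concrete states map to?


BFS from 0:
Concrete reachable: {0, 1, 5, 6, 7, 8, 9, 10, 11, 12}
Abstract via predicates (bit_1(s)==1), (s mod 5 == 2), (bit_0(s)==1), (s>=14):
  (0,0,0,0) <- {0, 8}
  (0,0,1,0) <- {1, 5, 9}
  (0,1,0,0) <- {12}
  (1,0,0,0) <- {6, 10}
  (1,0,1,0) <- {11}
  (1,1,1,0) <- {7}
Distinct abstract states = 6

6


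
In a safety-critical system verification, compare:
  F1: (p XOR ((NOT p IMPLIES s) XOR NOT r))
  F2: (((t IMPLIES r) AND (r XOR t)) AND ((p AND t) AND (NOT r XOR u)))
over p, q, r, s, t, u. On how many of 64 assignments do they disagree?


F1 = (p XOR ((NOT p IMPLIES s) XOR NOT r))
F2 = (((t IMPLIES r) AND (r XOR t)) AND ((p AND t) AND (NOT r XOR u)))
Evaluate both on each of 64 rows (bits = p,q,r,s,t,u):
  row 0 [000000]: F1=1 F2=0 (differ) -> 1
  row 1 [000001]: F1=1 F2=0 (differ) -> 1
  row 2 [000010]: F1=1 F2=0 (differ) -> 1
  row 3 [000011]: F1=1 F2=0 (differ) -> 1
  row 4 [000100]: F1=0 F2=0 -> 0
  (every remaining row is evaluated the same way; all 64 results are listed next)
Full result column, 8 rows per line (p,q,r fixed per line; s,t,u runs 000..111 left to right):
  rows 0-7 [p,q,r=000]: 11110000  (ones: 4)
  rows 8-15 [p,q,r=001]: 00001111  (ones: 4)
  rows 16-23 [p,q,r=010]: 11110000  (ones: 4)
  rows 24-31 [p,q,r=011]: 00001111  (ones: 4)
  rows 32-39 [p,q,r=100]: 11111111  (ones: 8)
  rows 40-47 [p,q,r=101]: 00000000  (ones: 0)
  rows 48-55 [p,q,r=110]: 11111111  (ones: 8)
  rows 56-63 [p,q,r=111]: 00000000  (ones: 0)
Disagreements = 4+4+4+4+8+0+8+0 = 32

32


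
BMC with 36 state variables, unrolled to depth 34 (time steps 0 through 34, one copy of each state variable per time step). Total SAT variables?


BMC unrolls to depth k, creating one copy of each state var for steps 0..k.
Step count = 34 + 1 = 35 (steps 0 through 34)
Vars per step = 36
Total = 36 * 35 = 1260

1260


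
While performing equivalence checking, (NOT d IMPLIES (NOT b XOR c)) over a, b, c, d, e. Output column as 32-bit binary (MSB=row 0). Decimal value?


Formula: (NOT d IMPLIES (NOT b XOR c)) over a, b, c, d, e (32 rows)
Evaluate each row (bits = a,b,c,d,e, MSB first):
  row 0 [00000]: (NOT 0 IMPLIES (NOT 0 XOR 0)) -> 1
  row 1 [00001]: (NOT 0 IMPLIES (NOT 0 XOR 0)) -> 1
  row 2 [00010]: (NOT 1 IMPLIES (NOT 0 XOR 0)) -> 1
  row 3 [00011]: (NOT 1 IMPLIES (NOT 0 XOR 0)) -> 1
  row 4 [00100]: (NOT 0 IMPLIES (NOT 0 XOR 1)) -> 0
  row 5 [00101]: (NOT 0 IMPLIES (NOT 0 XOR 1)) -> 0
  row 6 [00110]: (NOT 1 IMPLIES (NOT 0 XOR 1)) -> 1
  row 7 [00111]: (NOT 1 IMPLIES (NOT 0 XOR 1)) -> 1
  row 8 [01000]: (NOT 0 IMPLIES (NOT 1 XOR 0)) -> 0
  row 9 [01001]: (NOT 0 IMPLIES (NOT 1 XOR 0)) -> 0
  row 10 [01010]: (NOT 1 IMPLIES (NOT 1 XOR 0)) -> 1
  row 11 [01011]: (NOT 1 IMPLIES (NOT 1 XOR 0)) -> 1
  row 12 [01100]: (NOT 0 IMPLIES (NOT 1 XOR 1)) -> 1
  row 13 [01101]: (NOT 0 IMPLIES (NOT 1 XOR 1)) -> 1
  row 14 [01110]: (NOT 1 IMPLIES (NOT 1 XOR 1)) -> 1
  row 15 [01111]: (NOT 1 IMPLIES (NOT 1 XOR 1)) -> 1
  row 16 [10000]: (NOT 0 IMPLIES (NOT 0 XOR 0)) -> 1
  row 17 [10001]: (NOT 0 IMPLIES (NOT 0 XOR 0)) -> 1
  row 18 [10010]: (NOT 1 IMPLIES (NOT 0 XOR 0)) -> 1
  row 19 [10011]: (NOT 1 IMPLIES (NOT 0 XOR 0)) -> 1
  row 20 [10100]: (NOT 0 IMPLIES (NOT 0 XOR 1)) -> 0
  row 21 [10101]: (NOT 0 IMPLIES (NOT 0 XOR 1)) -> 0
  row 22 [10110]: (NOT 1 IMPLIES (NOT 0 XOR 1)) -> 1
  row 23 [10111]: (NOT 1 IMPLIES (NOT 0 XOR 1)) -> 1
  row 24 [11000]: (NOT 0 IMPLIES (NOT 1 XOR 0)) -> 0
  row 25 [11001]: (NOT 0 IMPLIES (NOT 1 XOR 0)) -> 0
  row 26 [11010]: (NOT 1 IMPLIES (NOT 1 XOR 0)) -> 1
  row 27 [11011]: (NOT 1 IMPLIES (NOT 1 XOR 0)) -> 1
  row 28 [11100]: (NOT 0 IMPLIES (NOT 1 XOR 1)) -> 1
  row 29 [11101]: (NOT 0 IMPLIES (NOT 1 XOR 1)) -> 1
  row 30 [11110]: (NOT 1 IMPLIES (NOT 1 XOR 1)) -> 1
  row 31 [11111]: (NOT 1 IMPLIES (NOT 1 XOR 1)) -> 1
Full result column, 4 rows per line (a,b,c fixed per line; d,e runs 00..11 left to right):
  rows 0-3 [a,b,c=000]: 1111  = hex F
  rows 4-7 [a,b,c=001]: 0011  = hex 3
  rows 8-11 [a,b,c=010]: 0011  = hex 3
  rows 12-15 [a,b,c=011]: 1111  = hex F
  rows 16-19 [a,b,c=100]: 1111  = hex F
  rows 20-23 [a,b,c=101]: 0011  = hex 3
  rows 24-27 [a,b,c=110]: 0011  = hex 3
  rows 28-31 [a,b,c=111]: 1111  = hex F
Output column (row 0 .. row 31) = 11110011001111111111001100111111
Output column grouped in 4s = 1111 0011 0011 1111 1111 0011 0011 1111 = 0xF33FF33F
Convert to decimal digit by digit (value = value*16 + digit):
  F -> 15
  15*16 + 3 = 243
  243*16 + 3 = 3891
  3891*16 + 15 (F) = 62271
  62271*16 + 15 (F) = 996351
  996351*16 + 3 = 15941619
  15941619*16 + 3 = 255065907
  255065907*16 + 15 (F) = 4081054527
Decimal = 4081054527

4081054527


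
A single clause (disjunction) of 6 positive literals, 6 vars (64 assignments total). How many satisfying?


Step 1: Total=2^6=64
Step 2: Unsat when all 6 false: 2^0=1
Step 3: Sat=64-1=63

63


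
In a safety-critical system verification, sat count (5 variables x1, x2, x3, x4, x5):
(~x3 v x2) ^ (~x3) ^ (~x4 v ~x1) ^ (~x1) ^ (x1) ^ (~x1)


CNF with 6 clauses over 5 vars (32 assignments).
An assignment satisfies CNF iff every clause has >=1 true literal.
Check each row (bits = x1,x2,x3,x4,x5; clause T/F shown):
  row 0 [00000]: clauses=TTTTFT -> 0
  row 1 [00001]: clauses=TTTTFT -> 0
  row 2 [00010]: clauses=TTTTFT -> 0
  row 3 [00011]: clauses=TTTTFT -> 0
  row 4 [00100]: clauses=FFTTFT -> 0
  row 5 [00101]: clauses=FFTTFT -> 0
  row 6 [00110]: clauses=FFTTFT -> 0
  row 7 [00111]: clauses=FFTTFT -> 0
  row 8 [01000]: clauses=TTTTFT -> 0
  row 9 [01001]: clauses=TTTTFT -> 0
  row 10 [01010]: clauses=TTTTFT -> 0
  row 11 [01011]: clauses=TTTTFT -> 0
  row 12 [01100]: clauses=TFTTFT -> 0
  row 13 [01101]: clauses=TFTTFT -> 0
  row 14 [01110]: clauses=TFTTFT -> 0
  row 15 [01111]: clauses=TFTTFT -> 0
  row 16 [10000]: clauses=TTTFTF -> 0
  row 17 [10001]: clauses=TTTFTF -> 0
  row 18 [10010]: clauses=TTFFTF -> 0
  row 19 [10011]: clauses=TTFFTF -> 0
  row 20 [10100]: clauses=FFTFTF -> 0
  row 21 [10101]: clauses=FFTFTF -> 0
  row 22 [10110]: clauses=FFFFTF -> 0
  row 23 [10111]: clauses=FFFFTF -> 0
  row 24 [11000]: clauses=TTTFTF -> 0
  row 25 [11001]: clauses=TTTFTF -> 0
  row 26 [11010]: clauses=TTFFTF -> 0
  row 27 [11011]: clauses=TTFFTF -> 0
  row 28 [11100]: clauses=TFTFTF -> 0
  row 29 [11101]: clauses=TFTFTF -> 0
  row 30 [11110]: clauses=TFFFTF -> 0
  row 31 [11111]: clauses=TFFFTF -> 0
Full result column, 8 rows per line (x1,x2 fixed per line; x3,x4,x5 runs 000..111 left to right):
  rows 0-7 [x1,x2=00]: 00000000  (ones: 0)
  rows 8-15 [x1,x2=01]: 00000000  (ones: 0)
  rows 16-23 [x1,x2=10]: 00000000  (ones: 0)
  rows 24-31 [x1,x2=11]: 00000000  (ones: 0)
Satisfying assignments = 0+0+0+0 = 0

0


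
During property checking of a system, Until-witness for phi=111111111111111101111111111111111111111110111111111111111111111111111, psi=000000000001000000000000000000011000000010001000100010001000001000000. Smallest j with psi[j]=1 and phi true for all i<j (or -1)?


(phi U psi) at 0: need smallest j with psi[j]=1 and phi[i]=1 for all i in [0,j).
Scan from step 0:
  step 0: phi=1, psi=0 -> continue
  step 1: phi=1, psi=0 -> continue
  step 2: phi=1, psi=0 -> continue
  step 3: phi=1, psi=0 -> continue
  step 11: psi=1 and phi held for [0,11) -> witness found
Witness step = 11

11


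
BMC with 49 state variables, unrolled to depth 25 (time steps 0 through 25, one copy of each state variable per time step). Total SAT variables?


BMC unrolls to depth k, creating one copy of each state var for steps 0..k.
Step count = 25 + 1 = 26 (steps 0 through 25)
Vars per step = 49
Total = 49 * 26 = 1274

1274


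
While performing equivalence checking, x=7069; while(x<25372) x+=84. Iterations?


Step 1: x goes from 7069 toward 25372 by 84; the body runs while x<25372, so iterations = ceil((bound-start)/step)
Step 2: Distance=18303
Step 3: ceil(18303/84)=218

218


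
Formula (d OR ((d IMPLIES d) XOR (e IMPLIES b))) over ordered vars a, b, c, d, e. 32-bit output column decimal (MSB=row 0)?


Formula: (d OR ((d IMPLIES d) XOR (e IMPLIES b))) over a, b, c, d, e (32 rows)
Evaluate each row (bits = a,b,c,d,e, MSB first):
  row 0 [00000]: (0 OR ((0 IMPLIES 0) XOR (0 IMPLIES 0))) -> 0
  row 1 [00001]: (0 OR ((0 IMPLIES 0) XOR (1 IMPLIES 0))) -> 1
  row 2 [00010]: (1 OR ((1 IMPLIES 1) XOR (0 IMPLIES 0))) -> 1
  row 3 [00011]: (1 OR ((1 IMPLIES 1) XOR (1 IMPLIES 0))) -> 1
  row 4 [00100]: (0 OR ((0 IMPLIES 0) XOR (0 IMPLIES 0))) -> 0
  row 5 [00101]: (0 OR ((0 IMPLIES 0) XOR (1 IMPLIES 0))) -> 1
  row 6 [00110]: (1 OR ((1 IMPLIES 1) XOR (0 IMPLIES 0))) -> 1
  row 7 [00111]: (1 OR ((1 IMPLIES 1) XOR (1 IMPLIES 0))) -> 1
  row 8 [01000]: (0 OR ((0 IMPLIES 0) XOR (0 IMPLIES 1))) -> 0
  row 9 [01001]: (0 OR ((0 IMPLIES 0) XOR (1 IMPLIES 1))) -> 0
  row 10 [01010]: (1 OR ((1 IMPLIES 1) XOR (0 IMPLIES 1))) -> 1
  row 11 [01011]: (1 OR ((1 IMPLIES 1) XOR (1 IMPLIES 1))) -> 1
  row 12 [01100]: (0 OR ((0 IMPLIES 0) XOR (0 IMPLIES 1))) -> 0
  row 13 [01101]: (0 OR ((0 IMPLIES 0) XOR (1 IMPLIES 1))) -> 0
  row 14 [01110]: (1 OR ((1 IMPLIES 1) XOR (0 IMPLIES 1))) -> 1
  row 15 [01111]: (1 OR ((1 IMPLIES 1) XOR (1 IMPLIES 1))) -> 1
  row 16 [10000]: (0 OR ((0 IMPLIES 0) XOR (0 IMPLIES 0))) -> 0
  row 17 [10001]: (0 OR ((0 IMPLIES 0) XOR (1 IMPLIES 0))) -> 1
  row 18 [10010]: (1 OR ((1 IMPLIES 1) XOR (0 IMPLIES 0))) -> 1
  row 19 [10011]: (1 OR ((1 IMPLIES 1) XOR (1 IMPLIES 0))) -> 1
  row 20 [10100]: (0 OR ((0 IMPLIES 0) XOR (0 IMPLIES 0))) -> 0
  row 21 [10101]: (0 OR ((0 IMPLIES 0) XOR (1 IMPLIES 0))) -> 1
  row 22 [10110]: (1 OR ((1 IMPLIES 1) XOR (0 IMPLIES 0))) -> 1
  row 23 [10111]: (1 OR ((1 IMPLIES 1) XOR (1 IMPLIES 0))) -> 1
  row 24 [11000]: (0 OR ((0 IMPLIES 0) XOR (0 IMPLIES 1))) -> 0
  row 25 [11001]: (0 OR ((0 IMPLIES 0) XOR (1 IMPLIES 1))) -> 0
  row 26 [11010]: (1 OR ((1 IMPLIES 1) XOR (0 IMPLIES 1))) -> 1
  row 27 [11011]: (1 OR ((1 IMPLIES 1) XOR (1 IMPLIES 1))) -> 1
  row 28 [11100]: (0 OR ((0 IMPLIES 0) XOR (0 IMPLIES 1))) -> 0
  row 29 [11101]: (0 OR ((0 IMPLIES 0) XOR (1 IMPLIES 1))) -> 0
  row 30 [11110]: (1 OR ((1 IMPLIES 1) XOR (0 IMPLIES 1))) -> 1
  row 31 [11111]: (1 OR ((1 IMPLIES 1) XOR (1 IMPLIES 1))) -> 1
Full result column, 4 rows per line (a,b,c fixed per line; d,e runs 00..11 left to right):
  rows 0-3 [a,b,c=000]: 0111  = hex 7
  rows 4-7 [a,b,c=001]: 0111  = hex 7
  rows 8-11 [a,b,c=010]: 0011  = hex 3
  rows 12-15 [a,b,c=011]: 0011  = hex 3
  rows 16-19 [a,b,c=100]: 0111  = hex 7
  rows 20-23 [a,b,c=101]: 0111  = hex 7
  rows 24-27 [a,b,c=110]: 0011  = hex 3
  rows 28-31 [a,b,c=111]: 0011  = hex 3
Output column (row 0 .. row 31) = 01110111001100110111011100110011
Output column grouped in 4s = 0111 0111 0011 0011 0111 0111 0011 0011 = 0x77337733
Convert to decimal digit by digit (value = value*16 + digit):
  7 -> 7
  7*16 + 7 = 119
  119*16 + 3 = 1907
  1907*16 + 3 = 30515
  30515*16 + 7 = 488247
  488247*16 + 7 = 7811959
  7811959*16 + 3 = 124991347
  124991347*16 + 3 = 1999861555
Decimal = 1999861555

1999861555


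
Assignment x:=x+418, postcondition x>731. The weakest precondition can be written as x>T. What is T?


Formula: wp(x:=E, P) = P[E/x] (substitute E for x in postcondition)
Step 1: Postcondition: x>731
Step 2: Substitute x+418 for x: x+418>731
Step 3: Solve for x: x > 731-418 = 313

313


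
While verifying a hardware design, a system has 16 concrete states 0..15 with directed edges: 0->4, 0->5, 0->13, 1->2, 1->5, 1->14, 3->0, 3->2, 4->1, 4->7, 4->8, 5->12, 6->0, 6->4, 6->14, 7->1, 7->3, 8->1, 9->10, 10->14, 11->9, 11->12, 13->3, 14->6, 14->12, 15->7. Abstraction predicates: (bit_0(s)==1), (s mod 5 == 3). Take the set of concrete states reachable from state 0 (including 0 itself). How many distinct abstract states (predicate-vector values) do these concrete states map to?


BFS from 0:
Concrete reachable: {0, 1, 2, 3, 4, 5, 6, 7, 8, 12, 13, 14}
Abstract via predicates (bit_0(s)==1), (s mod 5 == 3):
  (0,0) <- {0, 2, 4, 6, 12, 14}
  (0,1) <- {8}
  (1,0) <- {1, 5, 7}
  (1,1) <- {3, 13}
Distinct abstract states = 4

4


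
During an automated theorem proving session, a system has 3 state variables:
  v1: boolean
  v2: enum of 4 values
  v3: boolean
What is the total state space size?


State space = product of domain sizes of all variables.
Domain sizes:
  v1 (boolean): 2
  v2 (enum of 4 values): 4
  v3 (boolean): 2
Product = 2 * 4 * 2 = 16

16


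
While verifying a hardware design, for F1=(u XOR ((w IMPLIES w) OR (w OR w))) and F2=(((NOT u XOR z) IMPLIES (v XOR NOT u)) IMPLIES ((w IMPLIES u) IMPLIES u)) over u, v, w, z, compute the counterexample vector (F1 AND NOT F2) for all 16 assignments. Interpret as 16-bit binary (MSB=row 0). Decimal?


F1 = (u XOR ((w IMPLIES w) OR (w OR w)))
F2 = (((NOT u XOR z) IMPLIES (v XOR NOT u)) IMPLIES ((w IMPLIES u) IMPLIES u))
Counterexample to F1=>F2 is where F1=1 and F2=0.
Evaluate each row (bits = u,v,w,z, MSB first):
  row 0 [0000]: F1=1 F2=0 -> F1&~F2 -> 1
  row 1 [0001]: F1=1 F2=0 -> F1&~F2 -> 1
  row 2 [0010]: F1=1 F2=1 -> F1&~F2 -> 0
  row 3 [0011]: F1=1 F2=1 -> F1&~F2 -> 0
  row 4 [0100]: F1=1 F2=1 -> F1&~F2 -> 0
  row 5 [0101]: F1=1 F2=0 -> F1&~F2 -> 1
  row 6 [0110]: F1=1 F2=1 -> F1&~F2 -> 0
  row 7 [0111]: F1=1 F2=1 -> F1&~F2 -> 0
  row 8 [1000]: F1=0 F2=1 -> F1&~F2 -> 0
  row 9 [1001]: F1=0 F2=1 -> F1&~F2 -> 0
  row 10 [1010]: F1=0 F2=1 -> F1&~F2 -> 0
  row 11 [1011]: F1=0 F2=1 -> F1&~F2 -> 0
  row 12 [1100]: F1=0 F2=1 -> F1&~F2 -> 0
  row 13 [1101]: F1=0 F2=1 -> F1&~F2 -> 0
  row 14 [1110]: F1=0 F2=1 -> F1&~F2 -> 0
  row 15 [1111]: F1=0 F2=1 -> F1&~F2 -> 0
Full result column, 4 rows per line (u,v fixed per line; w,z runs 00..11 left to right):
  rows 0-3 [u,v=00]: 1100  = hex C
  rows 4-7 [u,v=01]: 0100  = hex 4
  rows 8-11 [u,v=10]: 0000  = hex 0
  rows 12-15 [u,v=11]: 0000  = hex 0
Counterexample vector (row 0 .. row 15) = 1100010000000000
Output column grouped in 4s = 1100 0100 0000 0000 = 0xC400
Convert to decimal digit by digit (value = value*16 + digit):
  C -> 12
  12*16 + 4 = 196
  196*16 + 0 = 3136
  3136*16 + 0 = 50176
Decimal = 50176

50176


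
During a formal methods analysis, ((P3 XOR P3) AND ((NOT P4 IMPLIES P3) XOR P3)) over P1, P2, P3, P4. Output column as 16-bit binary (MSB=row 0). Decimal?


Formula: ((P3 XOR P3) AND ((NOT P4 IMPLIES P3) XOR P3)) over P1, P2, P3, P4 (16 rows)
Evaluate each row (bits = P1,P2,P3,P4, MSB first):
  row 0 [0000]: ((0 XOR 0) AND ((NOT 0 IMPLIES 0) XOR 0)) -> 0
  row 1 [0001]: ((0 XOR 0) AND ((NOT 1 IMPLIES 0) XOR 0)) -> 0
  row 2 [0010]: ((1 XOR 1) AND ((NOT 0 IMPLIES 1) XOR 1)) -> 0
  row 3 [0011]: ((1 XOR 1) AND ((NOT 1 IMPLIES 1) XOR 1)) -> 0
  row 4 [0100]: ((0 XOR 0) AND ((NOT 0 IMPLIES 0) XOR 0)) -> 0
  row 5 [0101]: ((0 XOR 0) AND ((NOT 1 IMPLIES 0) XOR 0)) -> 0
  row 6 [0110]: ((1 XOR 1) AND ((NOT 0 IMPLIES 1) XOR 1)) -> 0
  row 7 [0111]: ((1 XOR 1) AND ((NOT 1 IMPLIES 1) XOR 1)) -> 0
  row 8 [1000]: ((0 XOR 0) AND ((NOT 0 IMPLIES 0) XOR 0)) -> 0
  row 9 [1001]: ((0 XOR 0) AND ((NOT 1 IMPLIES 0) XOR 0)) -> 0
  row 10 [1010]: ((1 XOR 1) AND ((NOT 0 IMPLIES 1) XOR 1)) -> 0
  row 11 [1011]: ((1 XOR 1) AND ((NOT 1 IMPLIES 1) XOR 1)) -> 0
  row 12 [1100]: ((0 XOR 0) AND ((NOT 0 IMPLIES 0) XOR 0)) -> 0
  row 13 [1101]: ((0 XOR 0) AND ((NOT 1 IMPLIES 0) XOR 0)) -> 0
  row 14 [1110]: ((1 XOR 1) AND ((NOT 0 IMPLIES 1) XOR 1)) -> 0
  row 15 [1111]: ((1 XOR 1) AND ((NOT 1 IMPLIES 1) XOR 1)) -> 0
Full result column, 4 rows per line (P1,P2 fixed per line; P3,P4 runs 00..11 left to right):
  rows 0-3 [P1,P2=00]: 0000  = hex 0
  rows 4-7 [P1,P2=01]: 0000  = hex 0
  rows 8-11 [P1,P2=10]: 0000  = hex 0
  rows 12-15 [P1,P2=11]: 0000  = hex 0
Output column (row 0 .. row 15) = 0000000000000000
Output column grouped in 4s = 0000 0000 0000 0000 = 0x0000
Convert to decimal digit by digit (value = value*16 + digit):
  0 -> 0
  0*16 + 0 = 0
  0*16 + 0 = 0
  0*16 + 0 = 0
Decimal = 0

0


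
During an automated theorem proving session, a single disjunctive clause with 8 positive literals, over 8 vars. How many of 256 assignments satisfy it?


Step 1: Total=2^8=256
Step 2: Unsat when all 8 false: 2^0=1
Step 3: Sat=256-1=255

255


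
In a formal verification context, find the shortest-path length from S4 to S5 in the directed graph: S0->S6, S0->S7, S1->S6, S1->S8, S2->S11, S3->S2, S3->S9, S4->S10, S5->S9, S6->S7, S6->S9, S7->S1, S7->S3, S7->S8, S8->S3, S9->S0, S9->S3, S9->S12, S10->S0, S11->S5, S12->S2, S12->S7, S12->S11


BFS layer-by-layer from S4:
  dist 0: {S4}
  dist 1: {S10}
  dist 2: {S0}
  dist 3: {S6, S7}
  dist 4: {S1, S3, S8, S9}
  dist 5: {S2, S12}
  dist 6: {S11}
  dist 7: {S5}
  -> S5 reached at distance 7
Shortest path length = 7

7


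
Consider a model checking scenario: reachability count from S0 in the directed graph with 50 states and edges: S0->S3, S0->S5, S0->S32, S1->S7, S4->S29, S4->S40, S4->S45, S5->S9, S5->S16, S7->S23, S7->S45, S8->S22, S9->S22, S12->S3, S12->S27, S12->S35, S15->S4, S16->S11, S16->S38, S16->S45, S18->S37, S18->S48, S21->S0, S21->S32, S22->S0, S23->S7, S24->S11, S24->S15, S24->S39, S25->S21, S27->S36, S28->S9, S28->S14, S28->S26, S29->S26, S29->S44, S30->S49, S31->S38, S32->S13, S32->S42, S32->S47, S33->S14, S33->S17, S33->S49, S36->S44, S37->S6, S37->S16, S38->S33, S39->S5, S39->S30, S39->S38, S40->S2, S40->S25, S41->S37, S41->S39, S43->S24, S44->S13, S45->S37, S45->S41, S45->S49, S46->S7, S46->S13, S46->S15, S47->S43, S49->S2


BFS from S0:
  layer 0: {S0}
  layer 1: {S3, S5, S32}
  layer 2: {S9, S13, S16, S42, S47}
  layer 3: {S11, S22, S38, S43, S45}
  layer 4: {S24, S33, S37, S41, S49}
  layer 5: {S2, S6, S14, S15, S17, S39}
  layer 6: {S4, S30}
  layer 7: {S29, S40}
  layer 8: {S25, S26, S44}
  layer 9: {S21}
Reachable set: {S0, S2, S3, S4, S5, S6, S9, S11, S13, S14, S15, S16, S17, S21, S22, S24, S25, S26, S29, S30, S32, S33, S37, S38, S39, S40, S41, S42, S43, S44, S45, S47, S49}
Count = 33

33


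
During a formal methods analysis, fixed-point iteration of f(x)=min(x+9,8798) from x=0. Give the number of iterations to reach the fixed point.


Step 1: x=0, cap=8798, increment=9
Step 2: x grows by 9 each step until capped at 8798; fixed point is x=8798
Step 3: iterations = ceil(8798/9) = 978

978
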